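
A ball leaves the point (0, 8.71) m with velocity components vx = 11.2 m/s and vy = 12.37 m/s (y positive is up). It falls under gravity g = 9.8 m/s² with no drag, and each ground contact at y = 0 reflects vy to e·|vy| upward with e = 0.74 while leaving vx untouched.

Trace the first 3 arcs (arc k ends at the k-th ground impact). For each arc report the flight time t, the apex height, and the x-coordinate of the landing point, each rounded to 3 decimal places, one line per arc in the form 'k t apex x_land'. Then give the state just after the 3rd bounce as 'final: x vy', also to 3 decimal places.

1 3.098 16.517 34.700
2 2.717 9.045 65.133
3 2.011 4.953 87.654
final: 87.654 7.291

Arc 1: start y=8.710, vy=12.370 → t=3.098, apex=16.517, x_land=34.700, impact vy=-17.993
  bounce: vy ← 0.74·17.993 = 13.315
Arc 2: start y=0.000, vy=13.315 → t=2.717, apex=9.045, x_land=65.133, impact vy=-13.315
  bounce: vy ← 0.74·13.315 = 9.853
Arc 3: start y=0.000, vy=9.853 → t=2.011, apex=4.953, x_land=87.654, impact vy=-9.853
  bounce: vy ← 0.74·9.853 = 7.291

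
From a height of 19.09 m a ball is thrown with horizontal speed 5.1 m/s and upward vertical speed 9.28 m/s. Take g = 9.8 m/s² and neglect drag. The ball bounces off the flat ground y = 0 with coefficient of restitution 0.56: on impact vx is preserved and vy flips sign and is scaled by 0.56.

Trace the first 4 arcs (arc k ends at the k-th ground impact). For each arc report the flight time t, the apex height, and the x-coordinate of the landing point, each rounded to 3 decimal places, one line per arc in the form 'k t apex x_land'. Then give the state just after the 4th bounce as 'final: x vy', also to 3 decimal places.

1 3.136 23.484 15.994
2 2.452 7.365 28.499
3 1.373 2.310 35.502
4 0.769 0.724 39.423
final: 39.423 2.110

Arc 1: start y=19.090, vy=9.280 → t=3.136, apex=23.484, x_land=15.994, impact vy=-21.454
  bounce: vy ← 0.56·21.454 = 12.014
Arc 2: start y=0.000, vy=12.014 → t=2.452, apex=7.365, x_land=28.499, impact vy=-12.014
  bounce: vy ← 0.56·12.014 = 6.728
Arc 3: start y=0.000, vy=6.728 → t=1.373, apex=2.310, x_land=35.502, impact vy=-6.728
  bounce: vy ← 0.56·6.728 = 3.768
Arc 4: start y=0.000, vy=3.768 → t=0.769, apex=0.724, x_land=39.423, impact vy=-3.768
  bounce: vy ← 0.56·3.768 = 2.110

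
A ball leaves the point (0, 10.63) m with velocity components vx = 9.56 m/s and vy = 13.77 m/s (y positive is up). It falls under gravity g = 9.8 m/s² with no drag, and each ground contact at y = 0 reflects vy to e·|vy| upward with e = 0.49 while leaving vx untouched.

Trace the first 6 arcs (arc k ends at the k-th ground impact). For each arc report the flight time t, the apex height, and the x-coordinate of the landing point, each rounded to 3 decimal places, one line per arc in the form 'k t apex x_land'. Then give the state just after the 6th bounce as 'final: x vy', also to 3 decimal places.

1 3.441 20.304 32.893
2 1.995 4.875 51.964
3 0.977 1.170 61.309
4 0.479 0.281 65.888
5 0.235 0.067 68.132
6 0.115 0.016 69.231
final: 69.231 0.276

Arc 1: start y=10.630, vy=13.770 → t=3.441, apex=20.304, x_land=32.893, impact vy=-19.949
  bounce: vy ← 0.49·19.949 = 9.775
Arc 2: start y=0.000, vy=9.775 → t=1.995, apex=4.875, x_land=51.964, impact vy=-9.775
  bounce: vy ← 0.49·9.775 = 4.790
Arc 3: start y=0.000, vy=4.790 → t=0.977, apex=1.170, x_land=61.309, impact vy=-4.790
  bounce: vy ← 0.49·4.790 = 2.347
Arc 4: start y=0.000, vy=2.347 → t=0.479, apex=0.281, x_land=65.888, impact vy=-2.347
  bounce: vy ← 0.49·2.347 = 1.150
Arc 5: start y=0.000, vy=1.150 → t=0.235, apex=0.067, x_land=68.132, impact vy=-1.150
  bounce: vy ← 0.49·1.150 = 0.564
Arc 6: start y=0.000, vy=0.564 → t=0.115, apex=0.016, x_land=69.231, impact vy=-0.564
  bounce: vy ← 0.49·0.564 = 0.276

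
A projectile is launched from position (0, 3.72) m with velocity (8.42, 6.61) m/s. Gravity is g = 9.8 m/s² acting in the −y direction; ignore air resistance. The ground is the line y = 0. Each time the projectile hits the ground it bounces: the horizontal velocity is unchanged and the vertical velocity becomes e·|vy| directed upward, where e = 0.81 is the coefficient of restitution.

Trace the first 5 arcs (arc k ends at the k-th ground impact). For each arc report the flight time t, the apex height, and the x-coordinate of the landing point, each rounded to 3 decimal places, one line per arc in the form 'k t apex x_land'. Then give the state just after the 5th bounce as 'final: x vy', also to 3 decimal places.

1 1.776 5.949 14.957
2 1.785 3.903 29.987
3 1.446 2.561 42.161
4 1.171 1.680 52.022
5 0.949 1.102 60.010
final: 60.010 3.765

Arc 1: start y=3.720, vy=6.610 → t=1.776, apex=5.949, x_land=14.957, impact vy=-10.798
  bounce: vy ← 0.81·10.798 = 8.747
Arc 2: start y=0.000, vy=8.747 → t=1.785, apex=3.903, x_land=29.987, impact vy=-8.747
  bounce: vy ← 0.81·8.747 = 7.085
Arc 3: start y=0.000, vy=7.085 → t=1.446, apex=2.561, x_land=42.161, impact vy=-7.085
  bounce: vy ← 0.81·7.085 = 5.739
Arc 4: start y=0.000, vy=5.739 → t=1.171, apex=1.680, x_land=52.022, impact vy=-5.739
  bounce: vy ← 0.81·5.739 = 4.648
Arc 5: start y=0.000, vy=4.648 → t=0.949, apex=1.102, x_land=60.010, impact vy=-4.648
  bounce: vy ← 0.81·4.648 = 3.765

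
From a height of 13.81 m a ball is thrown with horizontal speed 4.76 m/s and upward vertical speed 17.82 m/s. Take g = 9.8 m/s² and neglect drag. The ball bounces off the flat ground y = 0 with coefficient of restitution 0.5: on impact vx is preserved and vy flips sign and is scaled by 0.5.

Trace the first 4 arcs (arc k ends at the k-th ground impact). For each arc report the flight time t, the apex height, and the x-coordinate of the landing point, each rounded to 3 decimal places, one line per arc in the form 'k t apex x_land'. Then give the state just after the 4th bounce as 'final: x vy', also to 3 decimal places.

1 4.293 30.012 20.436
2 2.475 7.503 32.216
3 1.237 1.876 38.106
4 0.619 0.469 41.051
final: 41.051 1.516

Arc 1: start y=13.810, vy=17.820 → t=4.293, apex=30.012, x_land=20.436, impact vy=-24.253
  bounce: vy ← 0.5·24.253 = 12.127
Arc 2: start y=0.000, vy=12.127 → t=2.475, apex=7.503, x_land=32.216, impact vy=-12.127
  bounce: vy ← 0.5·12.127 = 6.063
Arc 3: start y=0.000, vy=6.063 → t=1.237, apex=1.876, x_land=38.106, impact vy=-6.063
  bounce: vy ← 0.5·6.063 = 3.032
Arc 4: start y=0.000, vy=3.032 → t=0.619, apex=0.469, x_land=41.051, impact vy=-3.032
  bounce: vy ← 0.5·3.032 = 1.516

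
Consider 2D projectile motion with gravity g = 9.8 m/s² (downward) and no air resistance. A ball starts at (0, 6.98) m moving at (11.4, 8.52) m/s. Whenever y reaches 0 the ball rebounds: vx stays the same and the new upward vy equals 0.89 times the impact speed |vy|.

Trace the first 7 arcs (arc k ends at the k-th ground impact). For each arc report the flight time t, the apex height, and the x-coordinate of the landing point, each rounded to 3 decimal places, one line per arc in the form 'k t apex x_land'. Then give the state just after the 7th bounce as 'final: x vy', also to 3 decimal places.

Arc 1: start y=6.980, vy=8.520 → t=2.346, apex=10.684, x_land=26.744, impact vy=-14.471
  bounce: vy ← 0.89·14.471 = 12.879
Arc 2: start y=0.000, vy=12.879 → t=2.628, apex=8.462, x_land=56.707, impact vy=-12.879
  bounce: vy ← 0.89·12.879 = 11.462
Arc 3: start y=0.000, vy=11.462 → t=2.339, apex=6.703, x_land=83.374, impact vy=-11.462
  bounce: vy ← 0.89·11.462 = 10.201
Arc 4: start y=0.000, vy=10.201 → t=2.082, apex=5.310, x_land=107.108, impact vy=-10.201
  bounce: vy ← 0.89·10.201 = 9.079
Arc 5: start y=0.000, vy=9.079 → t=1.853, apex=4.206, x_land=128.231, impact vy=-9.079
  bounce: vy ← 0.89·9.079 = 8.080
Arc 6: start y=0.000, vy=8.080 → t=1.649, apex=3.331, x_land=147.030, impact vy=-8.080
  bounce: vy ← 0.89·8.080 = 7.192
Arc 7: start y=0.000, vy=7.192 → t=1.468, apex=2.639, x_land=163.762, impact vy=-7.192
  bounce: vy ← 0.89·7.192 = 6.401

1 2.346 10.684 26.744
2 2.628 8.462 56.707
3 2.339 6.703 83.374
4 2.082 5.310 107.108
5 1.853 4.206 128.231
6 1.649 3.331 147.030
7 1.468 2.639 163.762
final: 163.762 6.401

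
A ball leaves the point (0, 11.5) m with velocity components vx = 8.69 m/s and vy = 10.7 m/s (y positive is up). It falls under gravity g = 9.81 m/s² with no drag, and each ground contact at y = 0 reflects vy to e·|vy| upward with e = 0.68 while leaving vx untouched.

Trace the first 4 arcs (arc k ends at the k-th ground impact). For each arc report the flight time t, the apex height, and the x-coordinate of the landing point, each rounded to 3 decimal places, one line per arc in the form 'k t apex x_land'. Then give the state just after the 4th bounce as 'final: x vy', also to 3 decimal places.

Arc 1: start y=11.500, vy=10.700 → t=2.971, apex=17.335, x_land=25.815, impact vy=-18.442
  bounce: vy ← 0.68·18.442 = 12.541
Arc 2: start y=0.000, vy=12.541 → t=2.557, apex=8.016, x_land=48.033, impact vy=-12.541
  bounce: vy ← 0.68·12.541 = 8.528
Arc 3: start y=0.000, vy=8.528 → t=1.739, apex=3.707, x_land=63.141, impact vy=-8.528
  bounce: vy ← 0.68·8.528 = 5.799
Arc 4: start y=0.000, vy=5.799 → t=1.182, apex=1.714, x_land=73.415, impact vy=-5.799
  bounce: vy ← 0.68·5.799 = 3.943

1 2.971 17.335 25.815
2 2.557 8.016 48.033
3 1.739 3.707 63.141
4 1.182 1.714 73.415
final: 73.415 3.943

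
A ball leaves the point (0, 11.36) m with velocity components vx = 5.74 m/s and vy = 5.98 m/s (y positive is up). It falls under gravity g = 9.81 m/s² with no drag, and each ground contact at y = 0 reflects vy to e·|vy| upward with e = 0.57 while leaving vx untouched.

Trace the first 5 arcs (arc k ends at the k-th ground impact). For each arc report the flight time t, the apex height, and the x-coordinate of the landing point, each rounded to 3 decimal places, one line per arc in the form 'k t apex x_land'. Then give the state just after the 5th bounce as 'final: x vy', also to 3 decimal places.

Arc 1: start y=11.360, vy=5.980 → t=2.249, apex=13.183, x_land=12.909, impact vy=-16.082
  bounce: vy ← 0.57·16.082 = 9.167
Arc 2: start y=0.000, vy=9.167 → t=1.869, apex=4.283, x_land=23.637, impact vy=-9.167
  bounce: vy ← 0.57·9.167 = 5.225
Arc 3: start y=0.000, vy=5.225 → t=1.065, apex=1.392, x_land=29.751, impact vy=-5.225
  bounce: vy ← 0.57·5.225 = 2.978
Arc 4: start y=0.000, vy=2.978 → t=0.607, apex=0.452, x_land=33.237, impact vy=-2.978
  bounce: vy ← 0.57·2.978 = 1.698
Arc 5: start y=0.000, vy=1.698 → t=0.346, apex=0.147, x_land=35.223, impact vy=-1.698
  bounce: vy ← 0.57·1.698 = 0.968

1 2.249 13.183 12.909
2 1.869 4.283 23.637
3 1.065 1.392 29.751
4 0.607 0.452 33.237
5 0.346 0.147 35.223
final: 35.223 0.968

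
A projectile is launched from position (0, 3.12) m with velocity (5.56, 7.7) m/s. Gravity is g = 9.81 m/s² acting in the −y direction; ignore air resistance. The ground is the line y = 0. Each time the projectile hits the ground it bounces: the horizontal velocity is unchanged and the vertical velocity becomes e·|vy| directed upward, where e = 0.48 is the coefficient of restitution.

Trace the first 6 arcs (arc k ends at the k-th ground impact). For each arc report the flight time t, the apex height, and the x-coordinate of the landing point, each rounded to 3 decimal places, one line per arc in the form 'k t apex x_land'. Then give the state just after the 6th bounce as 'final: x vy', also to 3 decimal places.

1 1.904 6.142 10.586
2 1.074 1.415 16.559
3 0.516 0.326 19.426
4 0.248 0.075 20.802
5 0.119 0.017 21.462
6 0.057 0.004 21.779
final: 21.779 0.134

Arc 1: start y=3.120, vy=7.700 → t=1.904, apex=6.142, x_land=10.586, impact vy=-10.977
  bounce: vy ← 0.48·10.977 = 5.269
Arc 2: start y=0.000, vy=5.269 → t=1.074, apex=1.415, x_land=16.559, impact vy=-5.269
  bounce: vy ← 0.48·5.269 = 2.529
Arc 3: start y=0.000, vy=2.529 → t=0.516, apex=0.326, x_land=19.426, impact vy=-2.529
  bounce: vy ← 0.48·2.529 = 1.214
Arc 4: start y=0.000, vy=1.214 → t=0.248, apex=0.075, x_land=20.802, impact vy=-1.214
  bounce: vy ← 0.48·1.214 = 0.583
Arc 5: start y=0.000, vy=0.583 → t=0.119, apex=0.017, x_land=21.462, impact vy=-0.583
  bounce: vy ← 0.48·0.583 = 0.280
Arc 6: start y=0.000, vy=0.280 → t=0.057, apex=0.004, x_land=21.779, impact vy=-0.280
  bounce: vy ← 0.48·0.280 = 0.134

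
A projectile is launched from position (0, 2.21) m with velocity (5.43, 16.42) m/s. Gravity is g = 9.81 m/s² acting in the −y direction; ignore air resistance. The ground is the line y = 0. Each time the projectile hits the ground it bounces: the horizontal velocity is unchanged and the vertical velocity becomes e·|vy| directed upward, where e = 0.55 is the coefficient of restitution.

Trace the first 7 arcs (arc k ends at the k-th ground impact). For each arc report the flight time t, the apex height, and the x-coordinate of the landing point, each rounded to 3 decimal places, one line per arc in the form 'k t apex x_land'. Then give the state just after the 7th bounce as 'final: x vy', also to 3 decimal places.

1 3.477 15.952 18.881
2 1.984 4.825 29.653
3 1.091 1.460 35.577
4 0.600 0.442 38.835
5 0.330 0.134 40.628
6 0.182 0.040 41.613
7 0.100 0.012 42.155
final: 42.155 0.269

Arc 1: start y=2.210, vy=16.420 → t=3.477, apex=15.952, x_land=18.881, impact vy=-17.691
  bounce: vy ← 0.55·17.691 = 9.730
Arc 2: start y=0.000, vy=9.730 → t=1.984, apex=4.825, x_land=29.653, impact vy=-9.730
  bounce: vy ← 0.55·9.730 = 5.352
Arc 3: start y=0.000, vy=5.352 → t=1.091, apex=1.460, x_land=35.577, impact vy=-5.352
  bounce: vy ← 0.55·5.352 = 2.943
Arc 4: start y=0.000, vy=2.943 → t=0.600, apex=0.442, x_land=38.835, impact vy=-2.943
  bounce: vy ← 0.55·2.943 = 1.619
Arc 5: start y=0.000, vy=1.619 → t=0.330, apex=0.134, x_land=40.628, impact vy=-1.619
  bounce: vy ← 0.55·1.619 = 0.890
Arc 6: start y=0.000, vy=0.890 → t=0.182, apex=0.040, x_land=41.613, impact vy=-0.890
  bounce: vy ← 0.55·0.890 = 0.490
Arc 7: start y=0.000, vy=0.490 → t=0.100, apex=0.012, x_land=42.155, impact vy=-0.490
  bounce: vy ← 0.55·0.490 = 0.269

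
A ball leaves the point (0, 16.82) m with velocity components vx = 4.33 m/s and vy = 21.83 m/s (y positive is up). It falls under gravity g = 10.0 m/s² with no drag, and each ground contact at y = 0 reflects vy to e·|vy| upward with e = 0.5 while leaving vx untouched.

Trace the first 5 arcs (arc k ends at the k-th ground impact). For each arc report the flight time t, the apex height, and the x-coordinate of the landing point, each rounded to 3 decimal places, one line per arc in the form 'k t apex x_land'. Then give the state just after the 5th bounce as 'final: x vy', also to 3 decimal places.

Arc 1: start y=16.820, vy=21.830 → t=5.034, apex=40.647, x_land=21.798, impact vy=-28.512
  bounce: vy ← 0.5·28.512 = 14.256
Arc 2: start y=0.000, vy=14.256 → t=2.851, apex=10.162, x_land=34.144, impact vy=-14.256
  bounce: vy ← 0.5·14.256 = 7.128
Arc 3: start y=0.000, vy=7.128 → t=1.426, apex=2.540, x_land=40.317, impact vy=-7.128
  bounce: vy ← 0.5·7.128 = 3.564
Arc 4: start y=0.000, vy=3.564 → t=0.713, apex=0.635, x_land=43.403, impact vy=-3.564
  bounce: vy ← 0.5·3.564 = 1.782
Arc 5: start y=0.000, vy=1.782 → t=0.356, apex=0.159, x_land=44.947, impact vy=-1.782
  bounce: vy ← 0.5·1.782 = 0.891

1 5.034 40.647 21.798
2 2.851 10.162 34.144
3 1.426 2.540 40.317
4 0.713 0.635 43.403
5 0.356 0.159 44.947
final: 44.947 0.891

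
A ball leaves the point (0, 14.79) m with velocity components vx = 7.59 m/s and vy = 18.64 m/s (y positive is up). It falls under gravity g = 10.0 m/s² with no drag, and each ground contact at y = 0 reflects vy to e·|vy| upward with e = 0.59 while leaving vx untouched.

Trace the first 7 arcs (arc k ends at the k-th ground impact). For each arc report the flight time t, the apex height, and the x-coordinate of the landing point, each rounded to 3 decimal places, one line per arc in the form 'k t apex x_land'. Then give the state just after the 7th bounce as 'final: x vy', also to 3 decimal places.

1 4.400 32.162 33.398
2 2.993 11.196 56.113
3 1.766 3.897 69.515
4 1.042 1.357 77.422
5 0.615 0.472 82.087
6 0.363 0.164 84.839
7 0.214 0.057 86.463
final: 86.463 0.631

Arc 1: start y=14.790, vy=18.640 → t=4.400, apex=32.162, x_land=33.398, impact vy=-25.362
  bounce: vy ← 0.59·25.362 = 14.964
Arc 2: start y=0.000, vy=14.964 → t=2.993, apex=11.196, x_land=56.113, impact vy=-14.964
  bounce: vy ← 0.59·14.964 = 8.829
Arc 3: start y=0.000, vy=8.829 → t=1.766, apex=3.897, x_land=69.515, impact vy=-8.829
  bounce: vy ← 0.59·8.829 = 5.209
Arc 4: start y=0.000, vy=5.209 → t=1.042, apex=1.357, x_land=77.422, impact vy=-5.209
  bounce: vy ← 0.59·5.209 = 3.073
Arc 5: start y=0.000, vy=3.073 → t=0.615, apex=0.472, x_land=82.087, impact vy=-3.073
  bounce: vy ← 0.59·3.073 = 1.813
Arc 6: start y=0.000, vy=1.813 → t=0.363, apex=0.164, x_land=84.839, impact vy=-1.813
  bounce: vy ← 0.59·1.813 = 1.070
Arc 7: start y=0.000, vy=1.070 → t=0.214, apex=0.057, x_land=86.463, impact vy=-1.070
  bounce: vy ← 0.59·1.070 = 0.631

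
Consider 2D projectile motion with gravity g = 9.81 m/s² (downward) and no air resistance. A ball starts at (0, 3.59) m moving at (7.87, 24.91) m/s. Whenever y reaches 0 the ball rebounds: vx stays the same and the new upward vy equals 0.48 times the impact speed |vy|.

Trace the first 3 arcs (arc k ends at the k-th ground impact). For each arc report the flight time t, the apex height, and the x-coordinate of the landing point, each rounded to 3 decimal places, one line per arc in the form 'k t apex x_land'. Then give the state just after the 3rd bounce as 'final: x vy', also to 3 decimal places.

Arc 1: start y=3.590, vy=24.910 → t=5.219, apex=35.216, x_land=41.071, impact vy=-26.286
  bounce: vy ← 0.48·26.286 = 12.617
Arc 2: start y=0.000, vy=12.617 → t=2.572, apex=8.114, x_land=61.316, impact vy=-12.617
  bounce: vy ← 0.48·12.617 = 6.056
Arc 3: start y=0.000, vy=6.056 → t=1.235, apex=1.869, x_land=71.033, impact vy=-6.056
  bounce: vy ← 0.48·6.056 = 2.907

1 5.219 35.216 41.071
2 2.572 8.114 61.316
3 1.235 1.869 71.033
final: 71.033 2.907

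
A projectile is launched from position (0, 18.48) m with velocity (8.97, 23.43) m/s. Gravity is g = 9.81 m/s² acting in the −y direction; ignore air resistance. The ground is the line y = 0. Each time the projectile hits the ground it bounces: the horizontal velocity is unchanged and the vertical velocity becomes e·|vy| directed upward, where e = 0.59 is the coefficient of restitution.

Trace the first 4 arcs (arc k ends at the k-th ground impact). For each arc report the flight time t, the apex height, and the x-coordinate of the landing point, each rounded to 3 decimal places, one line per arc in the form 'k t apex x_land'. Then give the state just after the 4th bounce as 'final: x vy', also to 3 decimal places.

1 5.466 46.460 49.030
2 3.632 16.173 81.606
3 2.143 5.630 100.826
4 1.264 1.960 112.165
final: 112.165 3.658

Arc 1: start y=18.480, vy=23.430 → t=5.466, apex=46.460, x_land=49.030, impact vy=-30.192
  bounce: vy ← 0.59·30.192 = 17.813
Arc 2: start y=0.000, vy=17.813 → t=3.632, apex=16.173, x_land=81.606, impact vy=-17.813
  bounce: vy ← 0.59·17.813 = 10.510
Arc 3: start y=0.000, vy=10.510 → t=2.143, apex=5.630, x_land=100.826, impact vy=-10.510
  bounce: vy ← 0.59·10.510 = 6.201
Arc 4: start y=0.000, vy=6.201 → t=1.264, apex=1.960, x_land=112.165, impact vy=-6.201
  bounce: vy ← 0.59·6.201 = 3.658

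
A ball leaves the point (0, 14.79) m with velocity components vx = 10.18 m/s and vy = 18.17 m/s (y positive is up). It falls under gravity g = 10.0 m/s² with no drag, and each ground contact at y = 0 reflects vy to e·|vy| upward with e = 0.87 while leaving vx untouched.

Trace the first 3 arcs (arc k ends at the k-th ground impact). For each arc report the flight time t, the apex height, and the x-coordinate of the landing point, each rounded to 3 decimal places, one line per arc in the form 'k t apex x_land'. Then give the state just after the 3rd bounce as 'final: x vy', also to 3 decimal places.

Arc 1: start y=14.790, vy=18.170 → t=4.319, apex=31.297, x_land=43.966, impact vy=-25.019
  bounce: vy ← 0.87·25.019 = 21.767
Arc 2: start y=0.000, vy=21.767 → t=4.353, apex=23.689, x_land=88.283, impact vy=-21.767
  bounce: vy ← 0.87·21.767 = 18.937
Arc 3: start y=0.000, vy=18.937 → t=3.787, apex=17.930, x_land=126.838, impact vy=-18.937
  bounce: vy ← 0.87·18.937 = 16.475

1 4.319 31.297 43.966
2 4.353 23.689 88.283
3 3.787 17.930 126.838
final: 126.838 16.475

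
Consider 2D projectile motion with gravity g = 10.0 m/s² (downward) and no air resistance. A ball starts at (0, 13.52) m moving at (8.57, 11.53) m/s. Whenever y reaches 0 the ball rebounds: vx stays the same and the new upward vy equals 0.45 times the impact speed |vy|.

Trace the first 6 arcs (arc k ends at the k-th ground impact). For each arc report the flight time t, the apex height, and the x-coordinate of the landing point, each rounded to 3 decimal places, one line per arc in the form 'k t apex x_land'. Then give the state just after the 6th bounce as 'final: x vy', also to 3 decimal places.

1 3.161 20.167 27.093
2 1.808 4.084 42.583
3 0.813 0.827 49.554
4 0.366 0.167 52.690
5 0.165 0.034 54.102
6 0.074 0.007 54.737
final: 54.737 0.167

Arc 1: start y=13.520, vy=11.530 → t=3.161, apex=20.167, x_land=27.093, impact vy=-20.083
  bounce: vy ← 0.45·20.083 = 9.038
Arc 2: start y=0.000, vy=9.038 → t=1.808, apex=4.084, x_land=42.583, impact vy=-9.038
  bounce: vy ← 0.45·9.038 = 4.067
Arc 3: start y=0.000, vy=4.067 → t=0.813, apex=0.827, x_land=49.554, impact vy=-4.067
  bounce: vy ← 0.45·4.067 = 1.830
Arc 4: start y=0.000, vy=1.830 → t=0.366, apex=0.167, x_land=52.690, impact vy=-1.830
  bounce: vy ← 0.45·1.830 = 0.824
Arc 5: start y=0.000, vy=0.824 → t=0.165, apex=0.034, x_land=54.102, impact vy=-0.824
  bounce: vy ← 0.45·0.824 = 0.371
Arc 6: start y=0.000, vy=0.371 → t=0.074, apex=0.007, x_land=54.737, impact vy=-0.371
  bounce: vy ← 0.45·0.371 = 0.167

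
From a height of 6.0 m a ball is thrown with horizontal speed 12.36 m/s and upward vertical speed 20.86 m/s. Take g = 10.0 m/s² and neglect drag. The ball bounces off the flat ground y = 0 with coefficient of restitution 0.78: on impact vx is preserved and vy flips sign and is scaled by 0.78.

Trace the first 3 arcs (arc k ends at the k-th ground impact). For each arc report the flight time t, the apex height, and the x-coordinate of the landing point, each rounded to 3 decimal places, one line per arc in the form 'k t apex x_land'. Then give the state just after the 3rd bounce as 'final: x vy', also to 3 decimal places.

Arc 1: start y=6.000, vy=20.860 → t=4.442, apex=27.757, x_land=54.905, impact vy=-23.561
  bounce: vy ← 0.78·23.561 = 18.378
Arc 2: start y=0.000, vy=18.378 → t=3.676, apex=16.887, x_land=100.335, impact vy=-18.378
  bounce: vy ← 0.78·18.378 = 14.335
Arc 3: start y=0.000, vy=14.335 → t=2.867, apex=10.274, x_land=135.771, impact vy=-14.335
  bounce: vy ← 0.78·14.335 = 11.181

1 4.442 27.757 54.905
2 3.676 16.887 100.335
3 2.867 10.274 135.771
final: 135.771 11.181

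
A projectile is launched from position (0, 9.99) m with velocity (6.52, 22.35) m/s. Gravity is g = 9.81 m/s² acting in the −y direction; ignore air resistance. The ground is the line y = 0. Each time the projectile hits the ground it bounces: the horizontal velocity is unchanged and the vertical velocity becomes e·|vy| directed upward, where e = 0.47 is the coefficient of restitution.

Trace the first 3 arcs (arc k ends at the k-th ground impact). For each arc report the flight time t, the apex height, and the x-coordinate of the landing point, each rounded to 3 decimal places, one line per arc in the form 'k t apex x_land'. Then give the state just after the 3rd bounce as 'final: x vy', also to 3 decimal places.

Arc 1: start y=9.990, vy=22.350 → t=4.967, apex=35.450, x_land=32.383, impact vy=-26.373
  bounce: vy ← 0.47·26.373 = 12.395
Arc 2: start y=0.000, vy=12.395 → t=2.527, apex=7.831, x_land=48.859, impact vy=-12.395
  bounce: vy ← 0.47·12.395 = 5.826
Arc 3: start y=0.000, vy=5.826 → t=1.188, apex=1.730, x_land=56.603, impact vy=-5.826
  bounce: vy ← 0.47·5.826 = 2.738

1 4.967 35.450 32.383
2 2.527 7.831 48.859
3 1.188 1.730 56.603
final: 56.603 2.738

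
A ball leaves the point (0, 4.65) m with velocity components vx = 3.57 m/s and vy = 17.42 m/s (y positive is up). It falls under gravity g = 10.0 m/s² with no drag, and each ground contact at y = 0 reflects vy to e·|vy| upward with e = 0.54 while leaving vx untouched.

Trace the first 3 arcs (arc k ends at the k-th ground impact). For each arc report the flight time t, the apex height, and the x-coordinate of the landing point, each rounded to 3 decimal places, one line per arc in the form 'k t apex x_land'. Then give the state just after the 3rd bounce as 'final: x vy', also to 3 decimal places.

Arc 1: start y=4.650, vy=17.420 → t=3.733, apex=19.823, x_land=13.327, impact vy=-19.911
  bounce: vy ← 0.54·19.911 = 10.752
Arc 2: start y=0.000, vy=10.752 → t=2.150, apex=5.780, x_land=21.004, impact vy=-10.752
  bounce: vy ← 0.54·10.752 = 5.806
Arc 3: start y=0.000, vy=5.806 → t=1.161, apex=1.686, x_land=25.150, impact vy=-5.806
  bounce: vy ← 0.54·5.806 = 3.135

1 3.733 19.823 13.327
2 2.150 5.780 21.004
3 1.161 1.686 25.150
final: 25.150 3.135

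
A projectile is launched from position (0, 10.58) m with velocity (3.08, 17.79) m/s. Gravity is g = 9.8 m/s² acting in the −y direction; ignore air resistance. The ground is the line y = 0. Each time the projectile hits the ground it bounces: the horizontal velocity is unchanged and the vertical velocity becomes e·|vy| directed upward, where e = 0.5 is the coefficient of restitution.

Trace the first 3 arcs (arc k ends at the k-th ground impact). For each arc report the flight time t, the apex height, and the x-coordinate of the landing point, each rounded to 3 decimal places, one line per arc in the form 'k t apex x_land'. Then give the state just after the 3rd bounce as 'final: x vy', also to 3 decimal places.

1 4.151 26.727 12.784
2 2.335 6.682 19.978
3 1.168 1.670 23.574
final: 23.574 2.861

Arc 1: start y=10.580, vy=17.790 → t=4.151, apex=26.727, x_land=12.784, impact vy=-22.888
  bounce: vy ← 0.5·22.888 = 11.444
Arc 2: start y=0.000, vy=11.444 → t=2.335, apex=6.682, x_land=19.978, impact vy=-11.444
  bounce: vy ← 0.5·11.444 = 5.722
Arc 3: start y=0.000, vy=5.722 → t=1.168, apex=1.670, x_land=23.574, impact vy=-5.722
  bounce: vy ← 0.5·5.722 = 2.861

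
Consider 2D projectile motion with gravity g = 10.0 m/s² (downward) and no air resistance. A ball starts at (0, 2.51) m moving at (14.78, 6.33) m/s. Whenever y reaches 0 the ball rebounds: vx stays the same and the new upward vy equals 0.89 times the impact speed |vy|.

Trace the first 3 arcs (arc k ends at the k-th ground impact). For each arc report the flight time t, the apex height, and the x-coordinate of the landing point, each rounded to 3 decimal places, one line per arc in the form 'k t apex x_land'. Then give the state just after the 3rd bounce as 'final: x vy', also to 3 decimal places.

Arc 1: start y=2.510, vy=6.330 → t=1.583, apex=4.513, x_land=23.398, impact vy=-9.501
  bounce: vy ← 0.89·9.501 = 8.456
Arc 2: start y=0.000, vy=8.456 → t=1.691, apex=3.575, x_land=48.394, impact vy=-8.456
  bounce: vy ← 0.89·8.456 = 7.526
Arc 3: start y=0.000, vy=7.526 → t=1.505, apex=2.832, x_land=70.640, impact vy=-7.526
  bounce: vy ← 0.89·7.526 = 6.698

1 1.583 4.513 23.398
2 1.691 3.575 48.394
3 1.505 2.832 70.640
final: 70.640 6.698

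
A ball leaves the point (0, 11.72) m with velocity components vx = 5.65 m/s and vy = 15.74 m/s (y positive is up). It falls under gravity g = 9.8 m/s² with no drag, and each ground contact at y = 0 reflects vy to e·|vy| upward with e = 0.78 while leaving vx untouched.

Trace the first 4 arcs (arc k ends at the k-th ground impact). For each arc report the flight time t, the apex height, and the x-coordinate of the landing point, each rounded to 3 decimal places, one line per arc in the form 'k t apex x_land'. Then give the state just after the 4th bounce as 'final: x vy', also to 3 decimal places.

1 3.836 24.360 21.672
2 3.478 14.821 41.325
3 2.713 9.017 56.654
4 2.116 5.486 68.610
final: 68.610 8.088

Arc 1: start y=11.720, vy=15.740 → t=3.836, apex=24.360, x_land=21.672, impact vy=-21.851
  bounce: vy ← 0.78·21.851 = 17.044
Arc 2: start y=0.000, vy=17.044 → t=3.478, apex=14.821, x_land=41.325, impact vy=-17.044
  bounce: vy ← 0.78·17.044 = 13.294
Arc 3: start y=0.000, vy=13.294 → t=2.713, apex=9.017, x_land=56.654, impact vy=-13.294
  bounce: vy ← 0.78·13.294 = 10.369
Arc 4: start y=0.000, vy=10.369 → t=2.116, apex=5.486, x_land=68.610, impact vy=-10.369
  bounce: vy ← 0.78·10.369 = 8.088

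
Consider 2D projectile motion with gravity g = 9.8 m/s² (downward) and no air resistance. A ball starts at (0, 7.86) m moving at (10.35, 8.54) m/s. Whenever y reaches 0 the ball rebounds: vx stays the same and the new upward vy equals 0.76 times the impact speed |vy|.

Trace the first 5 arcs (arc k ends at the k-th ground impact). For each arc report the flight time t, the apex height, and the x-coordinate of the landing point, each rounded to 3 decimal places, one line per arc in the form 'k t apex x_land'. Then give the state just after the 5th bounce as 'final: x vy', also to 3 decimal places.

1 2.409 11.581 24.931
2 2.337 6.689 49.117
3 1.776 3.864 67.498
4 1.350 2.232 81.467
5 1.026 1.289 92.084
final: 92.084 3.820

Arc 1: start y=7.860, vy=8.540 → t=2.409, apex=11.581, x_land=24.931, impact vy=-15.066
  bounce: vy ← 0.76·15.066 = 11.450
Arc 2: start y=0.000, vy=11.450 → t=2.337, apex=6.689, x_land=49.117, impact vy=-11.450
  bounce: vy ← 0.76·11.450 = 8.702
Arc 3: start y=0.000, vy=8.702 → t=1.776, apex=3.864, x_land=67.498, impact vy=-8.702
  bounce: vy ← 0.76·8.702 = 6.614
Arc 4: start y=0.000, vy=6.614 → t=1.350, apex=2.232, x_land=81.467, impact vy=-6.614
  bounce: vy ← 0.76·6.614 = 5.026
Arc 5: start y=0.000, vy=5.026 → t=1.026, apex=1.289, x_land=92.084, impact vy=-5.026
  bounce: vy ← 0.76·5.026 = 3.820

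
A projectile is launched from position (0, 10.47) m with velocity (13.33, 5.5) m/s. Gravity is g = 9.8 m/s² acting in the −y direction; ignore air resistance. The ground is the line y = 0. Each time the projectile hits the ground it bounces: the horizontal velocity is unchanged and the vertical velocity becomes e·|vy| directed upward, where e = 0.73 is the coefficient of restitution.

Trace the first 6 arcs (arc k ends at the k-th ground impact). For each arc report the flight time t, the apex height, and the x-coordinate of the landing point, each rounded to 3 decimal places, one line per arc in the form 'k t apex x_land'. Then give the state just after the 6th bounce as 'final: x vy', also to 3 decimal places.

1 2.127 12.013 28.353
2 2.286 6.402 58.826
3 1.669 3.412 81.072
4 1.218 1.818 97.311
5 0.889 0.969 109.165
6 0.649 0.516 117.819
final: 117.819 2.322

Arc 1: start y=10.470, vy=5.500 → t=2.127, apex=12.013, x_land=28.353, impact vy=-15.345
  bounce: vy ← 0.73·15.345 = 11.202
Arc 2: start y=0.000, vy=11.202 → t=2.286, apex=6.402, x_land=58.826, impact vy=-11.202
  bounce: vy ← 0.73·11.202 = 8.177
Arc 3: start y=0.000, vy=8.177 → t=1.669, apex=3.412, x_land=81.072, impact vy=-8.177
  bounce: vy ← 0.73·8.177 = 5.969
Arc 4: start y=0.000, vy=5.969 → t=1.218, apex=1.818, x_land=97.311, impact vy=-5.969
  bounce: vy ← 0.73·5.969 = 4.358
Arc 5: start y=0.000, vy=4.358 → t=0.889, apex=0.969, x_land=109.165, impact vy=-4.358
  bounce: vy ← 0.73·4.358 = 3.181
Arc 6: start y=0.000, vy=3.181 → t=0.649, apex=0.516, x_land=117.819, impact vy=-3.181
  bounce: vy ← 0.73·3.181 = 2.322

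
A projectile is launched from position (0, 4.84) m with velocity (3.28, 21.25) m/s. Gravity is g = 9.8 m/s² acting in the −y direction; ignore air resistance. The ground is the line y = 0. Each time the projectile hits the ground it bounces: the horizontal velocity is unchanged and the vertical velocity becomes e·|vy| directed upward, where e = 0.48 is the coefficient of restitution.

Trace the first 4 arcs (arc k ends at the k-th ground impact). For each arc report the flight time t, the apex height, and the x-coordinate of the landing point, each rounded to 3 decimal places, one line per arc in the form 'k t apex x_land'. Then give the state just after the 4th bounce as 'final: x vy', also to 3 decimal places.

1 4.554 27.879 14.936
2 2.290 6.423 22.447
3 1.099 1.480 26.052
4 0.528 0.341 27.782
final: 27.782 1.241

Arc 1: start y=4.840, vy=21.250 → t=4.554, apex=27.879, x_land=14.936, impact vy=-23.376
  bounce: vy ← 0.48·23.376 = 11.220
Arc 2: start y=0.000, vy=11.220 → t=2.290, apex=6.423, x_land=22.447, impact vy=-11.220
  bounce: vy ← 0.48·11.220 = 5.386
Arc 3: start y=0.000, vy=5.386 → t=1.099, apex=1.480, x_land=26.052, impact vy=-5.386
  bounce: vy ← 0.48·5.386 = 2.585
Arc 4: start y=0.000, vy=2.585 → t=0.528, apex=0.341, x_land=27.782, impact vy=-2.585
  bounce: vy ← 0.48·2.585 = 1.241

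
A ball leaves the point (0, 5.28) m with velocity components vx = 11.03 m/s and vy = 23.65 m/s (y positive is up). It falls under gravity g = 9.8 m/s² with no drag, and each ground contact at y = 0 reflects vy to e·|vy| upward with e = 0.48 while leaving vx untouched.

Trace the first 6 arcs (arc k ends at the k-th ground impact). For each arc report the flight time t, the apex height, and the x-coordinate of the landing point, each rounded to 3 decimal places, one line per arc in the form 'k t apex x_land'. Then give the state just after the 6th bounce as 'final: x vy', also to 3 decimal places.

Arc 1: start y=5.280, vy=23.650 → t=5.040, apex=33.817, x_land=55.595, impact vy=-25.745
  bounce: vy ← 0.48·25.745 = 12.358
Arc 2: start y=0.000, vy=12.358 → t=2.522, apex=7.791, x_land=83.412, impact vy=-12.358
  bounce: vy ← 0.48·12.358 = 5.932
Arc 3: start y=0.000, vy=5.932 → t=1.211, apex=1.795, x_land=96.764, impact vy=-5.932
  bounce: vy ← 0.48·5.932 = 2.847
Arc 4: start y=0.000, vy=2.847 → t=0.581, apex=0.414, x_land=103.173, impact vy=-2.847
  bounce: vy ← 0.48·2.847 = 1.367
Arc 5: start y=0.000, vy=1.367 → t=0.279, apex=0.095, x_land=106.250, impact vy=-1.367
  bounce: vy ← 0.48·1.367 = 0.656
Arc 6: start y=0.000, vy=0.656 → t=0.134, apex=0.022, x_land=107.726, impact vy=-0.656
  bounce: vy ← 0.48·0.656 = 0.315

1 5.040 33.817 55.595
2 2.522 7.791 83.412
3 1.211 1.795 96.764
4 0.581 0.414 103.173
5 0.279 0.095 106.250
6 0.134 0.022 107.726
final: 107.726 0.315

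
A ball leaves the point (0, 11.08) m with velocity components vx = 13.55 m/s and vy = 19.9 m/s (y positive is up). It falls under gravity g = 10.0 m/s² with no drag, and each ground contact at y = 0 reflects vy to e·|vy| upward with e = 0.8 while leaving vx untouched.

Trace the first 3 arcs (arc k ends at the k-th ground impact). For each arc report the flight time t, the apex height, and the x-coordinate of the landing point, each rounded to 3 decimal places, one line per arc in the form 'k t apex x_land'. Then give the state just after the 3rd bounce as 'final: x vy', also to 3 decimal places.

Arc 1: start y=11.080, vy=19.900 → t=4.475, apex=30.880, x_land=60.639, impact vy=-24.852
  bounce: vy ← 0.8·24.852 = 19.881
Arc 2: start y=0.000, vy=19.881 → t=3.976, apex=19.764, x_land=114.517, impact vy=-19.881
  bounce: vy ← 0.8·19.881 = 15.905
Arc 3: start y=0.000, vy=15.905 → t=3.181, apex=12.649, x_land=157.620, impact vy=-15.905
  bounce: vy ← 0.8·15.905 = 12.724

1 4.475 30.880 60.639
2 3.976 19.764 114.517
3 3.181 12.649 157.620
final: 157.620 12.724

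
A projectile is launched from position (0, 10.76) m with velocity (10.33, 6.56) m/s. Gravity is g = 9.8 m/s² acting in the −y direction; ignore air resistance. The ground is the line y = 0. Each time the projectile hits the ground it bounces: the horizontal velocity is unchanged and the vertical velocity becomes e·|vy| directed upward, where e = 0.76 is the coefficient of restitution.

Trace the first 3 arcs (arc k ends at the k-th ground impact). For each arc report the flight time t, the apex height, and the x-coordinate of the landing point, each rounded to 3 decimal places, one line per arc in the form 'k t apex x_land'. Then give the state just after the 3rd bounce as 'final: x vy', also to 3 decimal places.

1 2.295 12.956 23.712
2 2.472 7.483 49.243
3 1.878 4.322 68.647
final: 68.647 6.995

Arc 1: start y=10.760, vy=6.560 → t=2.295, apex=12.956, x_land=23.712, impact vy=-15.935
  bounce: vy ← 0.76·15.935 = 12.111
Arc 2: start y=0.000, vy=12.111 → t=2.472, apex=7.483, x_land=49.243, impact vy=-12.111
  bounce: vy ← 0.76·12.111 = 9.204
Arc 3: start y=0.000, vy=9.204 → t=1.878, apex=4.322, x_land=68.647, impact vy=-9.204
  bounce: vy ← 0.76·9.204 = 6.995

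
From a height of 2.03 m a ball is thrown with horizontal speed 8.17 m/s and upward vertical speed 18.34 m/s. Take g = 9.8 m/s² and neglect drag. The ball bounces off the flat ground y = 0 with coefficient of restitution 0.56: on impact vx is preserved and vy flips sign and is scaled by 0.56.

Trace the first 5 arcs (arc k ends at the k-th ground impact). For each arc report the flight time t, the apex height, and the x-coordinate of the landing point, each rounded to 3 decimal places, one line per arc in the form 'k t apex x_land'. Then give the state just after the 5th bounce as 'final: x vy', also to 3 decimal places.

1 3.850 19.191 31.458
2 2.217 6.018 49.567
3 1.241 1.887 59.708
4 0.695 0.592 65.387
5 0.389 0.186 68.567
final: 68.567 1.068

Arc 1: start y=2.030, vy=18.340 → t=3.850, apex=19.191, x_land=31.458, impact vy=-19.394
  bounce: vy ← 0.56·19.394 = 10.861
Arc 2: start y=0.000, vy=10.861 → t=2.217, apex=6.018, x_land=49.567, impact vy=-10.861
  bounce: vy ← 0.56·10.861 = 6.082
Arc 3: start y=0.000, vy=6.082 → t=1.241, apex=1.887, x_land=59.708, impact vy=-6.082
  bounce: vy ← 0.56·6.082 = 3.406
Arc 4: start y=0.000, vy=3.406 → t=0.695, apex=0.592, x_land=65.387, impact vy=-3.406
  bounce: vy ← 0.56·3.406 = 1.907
Arc 5: start y=0.000, vy=1.907 → t=0.389, apex=0.186, x_land=68.567, impact vy=-1.907
  bounce: vy ← 0.56·1.907 = 1.068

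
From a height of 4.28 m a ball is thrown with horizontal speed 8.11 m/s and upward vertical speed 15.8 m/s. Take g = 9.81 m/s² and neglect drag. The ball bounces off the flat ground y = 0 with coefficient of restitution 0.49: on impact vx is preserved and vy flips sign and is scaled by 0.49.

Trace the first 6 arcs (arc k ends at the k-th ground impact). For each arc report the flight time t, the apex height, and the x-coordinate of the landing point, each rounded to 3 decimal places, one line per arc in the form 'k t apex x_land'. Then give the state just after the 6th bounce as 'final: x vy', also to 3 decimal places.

1 3.472 17.004 28.162
2 1.825 4.083 42.960
3 0.894 0.980 50.211
4 0.438 0.235 53.764
5 0.215 0.057 55.505
6 0.105 0.014 56.358
final: 56.358 0.253

Arc 1: start y=4.280, vy=15.800 → t=3.472, apex=17.004, x_land=28.162, impact vy=-18.265
  bounce: vy ← 0.49·18.265 = 8.950
Arc 2: start y=0.000, vy=8.950 → t=1.825, apex=4.083, x_land=42.960, impact vy=-8.950
  bounce: vy ← 0.49·8.950 = 4.385
Arc 3: start y=0.000, vy=4.385 → t=0.894, apex=0.980, x_land=50.211, impact vy=-4.385
  bounce: vy ← 0.49·4.385 = 2.149
Arc 4: start y=0.000, vy=2.149 → t=0.438, apex=0.235, x_land=53.764, impact vy=-2.149
  bounce: vy ← 0.49·2.149 = 1.053
Arc 5: start y=0.000, vy=1.053 → t=0.215, apex=0.057, x_land=55.505, impact vy=-1.053
  bounce: vy ← 0.49·1.053 = 0.516
Arc 6: start y=0.000, vy=0.516 → t=0.105, apex=0.014, x_land=56.358, impact vy=-0.516
  bounce: vy ← 0.49·0.516 = 0.253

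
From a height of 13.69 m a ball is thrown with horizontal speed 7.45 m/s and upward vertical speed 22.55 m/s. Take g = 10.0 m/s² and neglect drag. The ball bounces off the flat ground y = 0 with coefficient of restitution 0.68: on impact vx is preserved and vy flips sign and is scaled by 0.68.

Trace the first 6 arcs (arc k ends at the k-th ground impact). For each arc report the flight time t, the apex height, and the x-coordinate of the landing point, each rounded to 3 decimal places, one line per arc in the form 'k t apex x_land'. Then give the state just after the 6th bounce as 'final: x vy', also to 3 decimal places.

1 5.052 39.115 37.637
2 3.804 18.087 65.976
3 2.587 8.363 85.246
4 1.759 3.867 98.350
5 1.196 1.788 107.261
6 0.813 0.827 113.320
final: 113.320 2.765

Arc 1: start y=13.690, vy=22.550 → t=5.052, apex=39.115, x_land=37.637, impact vy=-27.970
  bounce: vy ← 0.68·27.970 = 19.019
Arc 2: start y=0.000, vy=19.019 → t=3.804, apex=18.087, x_land=65.976, impact vy=-19.019
  bounce: vy ← 0.68·19.019 = 12.933
Arc 3: start y=0.000, vy=12.933 → t=2.587, apex=8.363, x_land=85.246, impact vy=-12.933
  bounce: vy ← 0.68·12.933 = 8.795
Arc 4: start y=0.000, vy=8.795 → t=1.759, apex=3.867, x_land=98.350, impact vy=-8.795
  bounce: vy ← 0.68·8.795 = 5.980
Arc 5: start y=0.000, vy=5.980 → t=1.196, apex=1.788, x_land=107.261, impact vy=-5.980
  bounce: vy ← 0.68·5.980 = 4.067
Arc 6: start y=0.000, vy=4.067 → t=0.813, apex=0.827, x_land=113.320, impact vy=-4.067
  bounce: vy ← 0.68·4.067 = 2.765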